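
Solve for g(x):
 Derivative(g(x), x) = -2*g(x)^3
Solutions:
 g(x) = -sqrt(2)*sqrt(-1/(C1 - 2*x))/2
 g(x) = sqrt(2)*sqrt(-1/(C1 - 2*x))/2


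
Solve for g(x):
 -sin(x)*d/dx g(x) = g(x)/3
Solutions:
 g(x) = C1*(cos(x) + 1)^(1/6)/(cos(x) - 1)^(1/6)


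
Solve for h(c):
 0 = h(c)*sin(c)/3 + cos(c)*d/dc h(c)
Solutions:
 h(c) = C1*cos(c)^(1/3)


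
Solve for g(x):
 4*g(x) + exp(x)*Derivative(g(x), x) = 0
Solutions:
 g(x) = C1*exp(4*exp(-x))


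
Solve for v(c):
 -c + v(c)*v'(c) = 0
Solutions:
 v(c) = -sqrt(C1 + c^2)
 v(c) = sqrt(C1 + c^2)


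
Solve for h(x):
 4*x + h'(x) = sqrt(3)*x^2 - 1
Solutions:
 h(x) = C1 + sqrt(3)*x^3/3 - 2*x^2 - x


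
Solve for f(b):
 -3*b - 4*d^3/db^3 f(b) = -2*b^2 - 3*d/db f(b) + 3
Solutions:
 f(b) = C1 + C2*exp(-sqrt(3)*b/2) + C3*exp(sqrt(3)*b/2) - 2*b^3/9 + b^2/2 - 7*b/9


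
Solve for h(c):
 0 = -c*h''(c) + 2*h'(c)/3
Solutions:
 h(c) = C1 + C2*c^(5/3)


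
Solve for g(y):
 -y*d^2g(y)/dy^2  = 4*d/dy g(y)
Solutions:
 g(y) = C1 + C2/y^3


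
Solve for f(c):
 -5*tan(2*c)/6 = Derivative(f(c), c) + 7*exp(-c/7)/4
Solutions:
 f(c) = C1 - 5*log(tan(2*c)^2 + 1)/24 + 49*exp(-c/7)/4


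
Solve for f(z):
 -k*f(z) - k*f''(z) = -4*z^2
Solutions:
 f(z) = C1*exp(-I*z) + C2*exp(I*z) + 4*z^2/k - 8/k


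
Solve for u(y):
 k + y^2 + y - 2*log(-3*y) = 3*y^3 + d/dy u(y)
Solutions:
 u(y) = C1 - 3*y^4/4 + y^3/3 + y^2/2 + y*(k - 2*log(3) + 2) - 2*y*log(-y)


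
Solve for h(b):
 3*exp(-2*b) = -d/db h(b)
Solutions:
 h(b) = C1 + 3*exp(-2*b)/2


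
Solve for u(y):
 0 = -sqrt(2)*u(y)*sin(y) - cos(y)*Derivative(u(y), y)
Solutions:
 u(y) = C1*cos(y)^(sqrt(2))


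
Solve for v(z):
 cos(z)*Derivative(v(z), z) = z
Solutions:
 v(z) = C1 + Integral(z/cos(z), z)


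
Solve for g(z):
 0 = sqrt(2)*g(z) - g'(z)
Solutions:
 g(z) = C1*exp(sqrt(2)*z)


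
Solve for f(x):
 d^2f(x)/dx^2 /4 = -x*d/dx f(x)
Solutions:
 f(x) = C1 + C2*erf(sqrt(2)*x)


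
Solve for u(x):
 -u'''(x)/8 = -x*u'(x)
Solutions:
 u(x) = C1 + Integral(C2*airyai(2*x) + C3*airybi(2*x), x)


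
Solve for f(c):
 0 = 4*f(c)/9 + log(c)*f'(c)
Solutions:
 f(c) = C1*exp(-4*li(c)/9)


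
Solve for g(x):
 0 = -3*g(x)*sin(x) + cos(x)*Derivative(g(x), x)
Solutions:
 g(x) = C1/cos(x)^3


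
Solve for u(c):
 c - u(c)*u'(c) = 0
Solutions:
 u(c) = -sqrt(C1 + c^2)
 u(c) = sqrt(C1 + c^2)


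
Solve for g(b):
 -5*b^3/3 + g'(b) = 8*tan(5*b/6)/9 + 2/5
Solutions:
 g(b) = C1 + 5*b^4/12 + 2*b/5 - 16*log(cos(5*b/6))/15


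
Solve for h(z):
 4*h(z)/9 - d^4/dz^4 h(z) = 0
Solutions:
 h(z) = C1*exp(-sqrt(6)*z/3) + C2*exp(sqrt(6)*z/3) + C3*sin(sqrt(6)*z/3) + C4*cos(sqrt(6)*z/3)


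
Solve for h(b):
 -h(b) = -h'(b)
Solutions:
 h(b) = C1*exp(b)


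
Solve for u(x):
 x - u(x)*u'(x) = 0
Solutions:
 u(x) = -sqrt(C1 + x^2)
 u(x) = sqrt(C1 + x^2)


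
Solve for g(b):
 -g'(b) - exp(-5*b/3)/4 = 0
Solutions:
 g(b) = C1 + 3*exp(-5*b/3)/20


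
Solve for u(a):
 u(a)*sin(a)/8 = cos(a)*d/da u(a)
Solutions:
 u(a) = C1/cos(a)^(1/8)


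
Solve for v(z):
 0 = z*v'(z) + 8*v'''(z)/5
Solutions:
 v(z) = C1 + Integral(C2*airyai(-5^(1/3)*z/2) + C3*airybi(-5^(1/3)*z/2), z)


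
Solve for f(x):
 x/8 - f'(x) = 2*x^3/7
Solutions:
 f(x) = C1 - x^4/14 + x^2/16


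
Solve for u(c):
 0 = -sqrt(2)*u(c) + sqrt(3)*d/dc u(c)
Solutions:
 u(c) = C1*exp(sqrt(6)*c/3)


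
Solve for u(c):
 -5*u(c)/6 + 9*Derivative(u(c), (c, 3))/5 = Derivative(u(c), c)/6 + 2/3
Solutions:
 u(c) = C1*exp(-10^(1/3)*c*(10^(1/3)/(sqrt(18215) + 135)^(1/3) + (sqrt(18215) + 135)^(1/3))/36)*sin(10^(1/3)*sqrt(3)*c*(-(sqrt(18215) + 135)^(1/3) + 10^(1/3)/(sqrt(18215) + 135)^(1/3))/36) + C2*exp(-10^(1/3)*c*(10^(1/3)/(sqrt(18215) + 135)^(1/3) + (sqrt(18215) + 135)^(1/3))/36)*cos(10^(1/3)*sqrt(3)*c*(-(sqrt(18215) + 135)^(1/3) + 10^(1/3)/(sqrt(18215) + 135)^(1/3))/36) + C3*exp(10^(1/3)*c*(10^(1/3)/(sqrt(18215) + 135)^(1/3) + (sqrt(18215) + 135)^(1/3))/18) - 4/5


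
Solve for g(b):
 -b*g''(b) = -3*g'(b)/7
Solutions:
 g(b) = C1 + C2*b^(10/7)


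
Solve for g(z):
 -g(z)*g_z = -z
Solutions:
 g(z) = -sqrt(C1 + z^2)
 g(z) = sqrt(C1 + z^2)


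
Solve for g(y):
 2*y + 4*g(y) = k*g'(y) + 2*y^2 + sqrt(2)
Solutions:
 g(y) = C1*exp(4*y/k) + k^2/16 + k*y/4 - k/8 + y^2/2 - y/2 + sqrt(2)/4


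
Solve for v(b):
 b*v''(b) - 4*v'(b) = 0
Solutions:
 v(b) = C1 + C2*b^5


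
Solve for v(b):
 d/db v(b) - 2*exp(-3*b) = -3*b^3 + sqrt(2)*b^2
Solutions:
 v(b) = C1 - 3*b^4/4 + sqrt(2)*b^3/3 - 2*exp(-3*b)/3


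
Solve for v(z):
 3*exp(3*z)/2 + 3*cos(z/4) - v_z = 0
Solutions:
 v(z) = C1 + exp(3*z)/2 + 12*sin(z/4)


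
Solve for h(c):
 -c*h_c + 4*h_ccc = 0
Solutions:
 h(c) = C1 + Integral(C2*airyai(2^(1/3)*c/2) + C3*airybi(2^(1/3)*c/2), c)


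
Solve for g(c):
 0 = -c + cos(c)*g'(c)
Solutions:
 g(c) = C1 + Integral(c/cos(c), c)


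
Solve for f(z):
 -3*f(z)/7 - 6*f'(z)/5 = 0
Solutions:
 f(z) = C1*exp(-5*z/14)


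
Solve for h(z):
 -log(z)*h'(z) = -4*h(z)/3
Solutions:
 h(z) = C1*exp(4*li(z)/3)


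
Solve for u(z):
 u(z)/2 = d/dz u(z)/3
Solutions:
 u(z) = C1*exp(3*z/2)


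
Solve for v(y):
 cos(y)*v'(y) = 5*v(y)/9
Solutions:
 v(y) = C1*(sin(y) + 1)^(5/18)/(sin(y) - 1)^(5/18)


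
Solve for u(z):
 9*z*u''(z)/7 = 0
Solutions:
 u(z) = C1 + C2*z


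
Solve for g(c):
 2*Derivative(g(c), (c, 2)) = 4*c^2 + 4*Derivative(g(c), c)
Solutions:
 g(c) = C1 + C2*exp(2*c) - c^3/3 - c^2/2 - c/2


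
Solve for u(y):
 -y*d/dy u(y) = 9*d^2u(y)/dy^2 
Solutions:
 u(y) = C1 + C2*erf(sqrt(2)*y/6)


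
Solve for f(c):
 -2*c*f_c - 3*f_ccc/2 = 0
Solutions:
 f(c) = C1 + Integral(C2*airyai(-6^(2/3)*c/3) + C3*airybi(-6^(2/3)*c/3), c)


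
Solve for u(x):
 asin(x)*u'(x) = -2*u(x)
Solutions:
 u(x) = C1*exp(-2*Integral(1/asin(x), x))


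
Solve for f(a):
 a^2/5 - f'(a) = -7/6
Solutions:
 f(a) = C1 + a^3/15 + 7*a/6


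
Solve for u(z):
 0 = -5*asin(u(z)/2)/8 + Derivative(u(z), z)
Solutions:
 Integral(1/asin(_y/2), (_y, u(z))) = C1 + 5*z/8


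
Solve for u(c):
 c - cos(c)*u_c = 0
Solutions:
 u(c) = C1 + Integral(c/cos(c), c)


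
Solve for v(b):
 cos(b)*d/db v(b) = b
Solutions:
 v(b) = C1 + Integral(b/cos(b), b)


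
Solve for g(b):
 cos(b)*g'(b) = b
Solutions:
 g(b) = C1 + Integral(b/cos(b), b)


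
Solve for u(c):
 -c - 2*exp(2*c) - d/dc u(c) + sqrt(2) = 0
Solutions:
 u(c) = C1 - c^2/2 + sqrt(2)*c - exp(2*c)


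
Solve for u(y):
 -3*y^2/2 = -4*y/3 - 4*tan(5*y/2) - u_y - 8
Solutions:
 u(y) = C1 + y^3/2 - 2*y^2/3 - 8*y + 8*log(cos(5*y/2))/5


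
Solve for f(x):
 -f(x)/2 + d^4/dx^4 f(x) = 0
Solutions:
 f(x) = C1*exp(-2^(3/4)*x/2) + C2*exp(2^(3/4)*x/2) + C3*sin(2^(3/4)*x/2) + C4*cos(2^(3/4)*x/2)


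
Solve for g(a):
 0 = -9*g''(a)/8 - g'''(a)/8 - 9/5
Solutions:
 g(a) = C1 + C2*a + C3*exp(-9*a) - 4*a^2/5


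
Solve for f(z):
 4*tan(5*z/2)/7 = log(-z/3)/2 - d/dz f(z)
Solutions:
 f(z) = C1 + z*log(-z)/2 - z*log(3)/2 - z/2 + 8*log(cos(5*z/2))/35


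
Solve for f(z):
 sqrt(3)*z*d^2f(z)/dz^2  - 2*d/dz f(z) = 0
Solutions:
 f(z) = C1 + C2*z^(1 + 2*sqrt(3)/3)


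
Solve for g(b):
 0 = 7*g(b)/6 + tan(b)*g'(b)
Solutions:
 g(b) = C1/sin(b)^(7/6)


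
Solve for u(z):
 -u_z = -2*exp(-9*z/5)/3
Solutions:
 u(z) = C1 - 10*exp(-9*z/5)/27


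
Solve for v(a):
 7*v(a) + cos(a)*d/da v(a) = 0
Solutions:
 v(a) = C1*sqrt(sin(a) - 1)*(sin(a)^3 - 3*sin(a)^2 + 3*sin(a) - 1)/(sqrt(sin(a) + 1)*(sin(a)^3 + 3*sin(a)^2 + 3*sin(a) + 1))


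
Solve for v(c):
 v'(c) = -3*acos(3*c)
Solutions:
 v(c) = C1 - 3*c*acos(3*c) + sqrt(1 - 9*c^2)


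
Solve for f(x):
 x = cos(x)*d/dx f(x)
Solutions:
 f(x) = C1 + Integral(x/cos(x), x)


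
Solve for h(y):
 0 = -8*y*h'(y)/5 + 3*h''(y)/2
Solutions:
 h(y) = C1 + C2*erfi(2*sqrt(30)*y/15)


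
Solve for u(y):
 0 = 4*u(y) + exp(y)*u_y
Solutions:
 u(y) = C1*exp(4*exp(-y))


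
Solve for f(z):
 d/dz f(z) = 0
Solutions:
 f(z) = C1


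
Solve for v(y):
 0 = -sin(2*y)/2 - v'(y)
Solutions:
 v(y) = C1 + cos(2*y)/4


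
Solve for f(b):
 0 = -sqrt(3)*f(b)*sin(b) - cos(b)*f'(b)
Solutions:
 f(b) = C1*cos(b)^(sqrt(3))


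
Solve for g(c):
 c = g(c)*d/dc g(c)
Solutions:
 g(c) = -sqrt(C1 + c^2)
 g(c) = sqrt(C1 + c^2)


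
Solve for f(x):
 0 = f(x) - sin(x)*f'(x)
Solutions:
 f(x) = C1*sqrt(cos(x) - 1)/sqrt(cos(x) + 1)


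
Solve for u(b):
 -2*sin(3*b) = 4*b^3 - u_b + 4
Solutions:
 u(b) = C1 + b^4 + 4*b - 2*cos(3*b)/3


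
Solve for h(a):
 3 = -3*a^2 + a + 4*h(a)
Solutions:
 h(a) = 3*a^2/4 - a/4 + 3/4


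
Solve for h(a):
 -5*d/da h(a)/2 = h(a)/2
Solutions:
 h(a) = C1*exp(-a/5)


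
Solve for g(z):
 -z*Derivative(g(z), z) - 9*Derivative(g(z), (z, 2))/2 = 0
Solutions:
 g(z) = C1 + C2*erf(z/3)


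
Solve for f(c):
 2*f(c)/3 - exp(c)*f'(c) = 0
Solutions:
 f(c) = C1*exp(-2*exp(-c)/3)


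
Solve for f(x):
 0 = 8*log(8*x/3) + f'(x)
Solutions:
 f(x) = C1 - 8*x*log(x) + x*log(6561/16777216) + 8*x


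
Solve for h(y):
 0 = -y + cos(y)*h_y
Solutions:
 h(y) = C1 + Integral(y/cos(y), y)


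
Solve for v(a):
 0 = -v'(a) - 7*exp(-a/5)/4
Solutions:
 v(a) = C1 + 35*exp(-a/5)/4


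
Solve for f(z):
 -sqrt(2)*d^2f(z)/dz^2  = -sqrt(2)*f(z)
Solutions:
 f(z) = C1*exp(-z) + C2*exp(z)


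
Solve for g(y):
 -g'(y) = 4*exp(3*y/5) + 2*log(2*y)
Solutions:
 g(y) = C1 - 2*y*log(y) + 2*y*(1 - log(2)) - 20*exp(3*y/5)/3


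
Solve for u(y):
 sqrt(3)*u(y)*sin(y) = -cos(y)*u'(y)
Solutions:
 u(y) = C1*cos(y)^(sqrt(3))


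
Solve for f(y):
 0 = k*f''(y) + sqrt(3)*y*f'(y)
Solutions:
 f(y) = C1 + C2*sqrt(k)*erf(sqrt(2)*3^(1/4)*y*sqrt(1/k)/2)


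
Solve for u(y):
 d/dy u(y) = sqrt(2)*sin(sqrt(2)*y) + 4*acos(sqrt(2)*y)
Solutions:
 u(y) = C1 + 4*y*acos(sqrt(2)*y) - 2*sqrt(2)*sqrt(1 - 2*y^2) - cos(sqrt(2)*y)


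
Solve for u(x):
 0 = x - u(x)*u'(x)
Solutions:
 u(x) = -sqrt(C1 + x^2)
 u(x) = sqrt(C1 + x^2)


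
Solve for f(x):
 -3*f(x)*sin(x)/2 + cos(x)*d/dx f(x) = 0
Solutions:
 f(x) = C1/cos(x)^(3/2)


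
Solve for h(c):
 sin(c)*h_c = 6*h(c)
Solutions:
 h(c) = C1*(cos(c)^3 - 3*cos(c)^2 + 3*cos(c) - 1)/(cos(c)^3 + 3*cos(c)^2 + 3*cos(c) + 1)


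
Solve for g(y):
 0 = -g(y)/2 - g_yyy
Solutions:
 g(y) = C3*exp(-2^(2/3)*y/2) + (C1*sin(2^(2/3)*sqrt(3)*y/4) + C2*cos(2^(2/3)*sqrt(3)*y/4))*exp(2^(2/3)*y/4)


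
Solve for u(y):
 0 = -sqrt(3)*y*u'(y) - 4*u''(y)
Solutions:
 u(y) = C1 + C2*erf(sqrt(2)*3^(1/4)*y/4)


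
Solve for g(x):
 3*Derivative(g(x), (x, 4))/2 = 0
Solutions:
 g(x) = C1 + C2*x + C3*x^2 + C4*x^3


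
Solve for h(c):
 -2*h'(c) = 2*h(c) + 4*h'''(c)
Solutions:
 h(c) = C1*exp(-6^(1/3)*c*(-(9 + sqrt(87))^(1/3) + 6^(1/3)/(9 + sqrt(87))^(1/3))/12)*sin(2^(1/3)*3^(1/6)*c*(3*2^(1/3)/(9 + sqrt(87))^(1/3) + 3^(2/3)*(9 + sqrt(87))^(1/3))/12) + C2*exp(-6^(1/3)*c*(-(9 + sqrt(87))^(1/3) + 6^(1/3)/(9 + sqrt(87))^(1/3))/12)*cos(2^(1/3)*3^(1/6)*c*(3*2^(1/3)/(9 + sqrt(87))^(1/3) + 3^(2/3)*(9 + sqrt(87))^(1/3))/12) + C3*exp(6^(1/3)*c*(-(9 + sqrt(87))^(1/3) + 6^(1/3)/(9 + sqrt(87))^(1/3))/6)


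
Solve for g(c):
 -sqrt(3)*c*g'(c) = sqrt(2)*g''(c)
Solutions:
 g(c) = C1 + C2*erf(6^(1/4)*c/2)


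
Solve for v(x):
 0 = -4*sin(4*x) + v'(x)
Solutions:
 v(x) = C1 - cos(4*x)


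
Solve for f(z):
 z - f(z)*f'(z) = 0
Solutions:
 f(z) = -sqrt(C1 + z^2)
 f(z) = sqrt(C1 + z^2)


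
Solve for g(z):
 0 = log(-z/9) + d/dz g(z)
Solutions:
 g(z) = C1 - z*log(-z) + z*(1 + 2*log(3))


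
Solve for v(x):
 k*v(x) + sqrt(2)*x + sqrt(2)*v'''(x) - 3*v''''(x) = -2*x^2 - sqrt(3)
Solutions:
 v(x) = C1*exp(x*Piecewise((-sqrt(-2^(1/3)*k^(1/3)/3 + 1/18)/2 - sqrt(2^(1/3)*k^(1/3)/3 + 1/9 - sqrt(2)/(54*sqrt(-2^(1/3)*k^(1/3)/3 + 1/18)))/2 + sqrt(2)/12, Eq(k, 0)), (-sqrt(-2*k/(9*(-k/216 + sqrt(k^3/729 + k^2/46656))^(1/3)) + 2*(-k/216 + sqrt(k^3/729 + k^2/46656))^(1/3) + 1/18)/2 - sqrt(2*k/(9*(-k/216 + sqrt(k^3/729 + k^2/46656))^(1/3)) - 2*(-k/216 + sqrt(k^3/729 + k^2/46656))^(1/3) + 1/9 - sqrt(2)/(54*sqrt(-2*k/(9*(-k/216 + sqrt(k^3/729 + k^2/46656))^(1/3)) + 2*(-k/216 + sqrt(k^3/729 + k^2/46656))^(1/3) + 1/18)))/2 + sqrt(2)/12, True))) + C2*exp(x*Piecewise((-sqrt(-2^(1/3)*k^(1/3)/3 + 1/18)/2 + sqrt(2^(1/3)*k^(1/3)/3 + 1/9 - sqrt(2)/(54*sqrt(-2^(1/3)*k^(1/3)/3 + 1/18)))/2 + sqrt(2)/12, Eq(k, 0)), (-sqrt(-2*k/(9*(-k/216 + sqrt(k^3/729 + k^2/46656))^(1/3)) + 2*(-k/216 + sqrt(k^3/729 + k^2/46656))^(1/3) + 1/18)/2 + sqrt(2*k/(9*(-k/216 + sqrt(k^3/729 + k^2/46656))^(1/3)) - 2*(-k/216 + sqrt(k^3/729 + k^2/46656))^(1/3) + 1/9 - sqrt(2)/(54*sqrt(-2*k/(9*(-k/216 + sqrt(k^3/729 + k^2/46656))^(1/3)) + 2*(-k/216 + sqrt(k^3/729 + k^2/46656))^(1/3) + 1/18)))/2 + sqrt(2)/12, True))) + C3*exp(x*Piecewise((sqrt(-2^(1/3)*k^(1/3)/3 + 1/18)/2 - sqrt(2^(1/3)*k^(1/3)/3 + 1/9 + sqrt(2)/(54*sqrt(-2^(1/3)*k^(1/3)/3 + 1/18)))/2 + sqrt(2)/12, Eq(k, 0)), (sqrt(-2*k/(9*(-k/216 + sqrt(k^3/729 + k^2/46656))^(1/3)) + 2*(-k/216 + sqrt(k^3/729 + k^2/46656))^(1/3) + 1/18)/2 - sqrt(2*k/(9*(-k/216 + sqrt(k^3/729 + k^2/46656))^(1/3)) - 2*(-k/216 + sqrt(k^3/729 + k^2/46656))^(1/3) + 1/9 + sqrt(2)/(54*sqrt(-2*k/(9*(-k/216 + sqrt(k^3/729 + k^2/46656))^(1/3)) + 2*(-k/216 + sqrt(k^3/729 + k^2/46656))^(1/3) + 1/18)))/2 + sqrt(2)/12, True))) + C4*exp(x*Piecewise((sqrt(-2^(1/3)*k^(1/3)/3 + 1/18)/2 + sqrt(2^(1/3)*k^(1/3)/3 + 1/9 + sqrt(2)/(54*sqrt(-2^(1/3)*k^(1/3)/3 + 1/18)))/2 + sqrt(2)/12, Eq(k, 0)), (sqrt(-2*k/(9*(-k/216 + sqrt(k^3/729 + k^2/46656))^(1/3)) + 2*(-k/216 + sqrt(k^3/729 + k^2/46656))^(1/3) + 1/18)/2 + sqrt(2*k/(9*(-k/216 + sqrt(k^3/729 + k^2/46656))^(1/3)) - 2*(-k/216 + sqrt(k^3/729 + k^2/46656))^(1/3) + 1/9 + sqrt(2)/(54*sqrt(-2*k/(9*(-k/216 + sqrt(k^3/729 + k^2/46656))^(1/3)) + 2*(-k/216 + sqrt(k^3/729 + k^2/46656))^(1/3) + 1/18)))/2 + sqrt(2)/12, True))) - 2*x^2/k - sqrt(2)*x/k - sqrt(3)/k


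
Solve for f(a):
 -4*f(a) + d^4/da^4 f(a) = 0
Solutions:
 f(a) = C1*exp(-sqrt(2)*a) + C2*exp(sqrt(2)*a) + C3*sin(sqrt(2)*a) + C4*cos(sqrt(2)*a)


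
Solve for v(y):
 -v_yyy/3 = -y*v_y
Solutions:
 v(y) = C1 + Integral(C2*airyai(3^(1/3)*y) + C3*airybi(3^(1/3)*y), y)


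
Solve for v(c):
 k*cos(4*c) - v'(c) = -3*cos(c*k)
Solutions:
 v(c) = C1 + k*sin(4*c)/4 + 3*sin(c*k)/k


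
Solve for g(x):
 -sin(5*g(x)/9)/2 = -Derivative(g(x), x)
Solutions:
 -x/2 + 9*log(cos(5*g(x)/9) - 1)/10 - 9*log(cos(5*g(x)/9) + 1)/10 = C1


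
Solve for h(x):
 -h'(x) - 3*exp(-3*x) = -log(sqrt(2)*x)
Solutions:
 h(x) = C1 + x*log(x) + x*(-1 + log(2)/2) + exp(-3*x)


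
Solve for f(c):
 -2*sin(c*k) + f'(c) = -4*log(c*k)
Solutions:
 f(c) = C1 - 4*c*log(c*k) + 4*c + 2*Piecewise((-cos(c*k)/k, Ne(k, 0)), (0, True))


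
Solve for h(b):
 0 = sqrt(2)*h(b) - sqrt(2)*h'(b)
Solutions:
 h(b) = C1*exp(b)


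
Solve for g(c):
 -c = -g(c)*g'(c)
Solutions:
 g(c) = -sqrt(C1 + c^2)
 g(c) = sqrt(C1 + c^2)


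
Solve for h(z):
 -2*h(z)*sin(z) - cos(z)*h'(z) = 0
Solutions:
 h(z) = C1*cos(z)^2


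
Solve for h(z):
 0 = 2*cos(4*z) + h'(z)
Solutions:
 h(z) = C1 - sin(4*z)/2


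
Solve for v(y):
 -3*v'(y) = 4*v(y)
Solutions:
 v(y) = C1*exp(-4*y/3)


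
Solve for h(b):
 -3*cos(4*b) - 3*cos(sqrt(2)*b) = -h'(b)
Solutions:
 h(b) = C1 + 3*sin(4*b)/4 + 3*sqrt(2)*sin(sqrt(2)*b)/2


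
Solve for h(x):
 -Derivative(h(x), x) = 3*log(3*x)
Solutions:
 h(x) = C1 - 3*x*log(x) - x*log(27) + 3*x


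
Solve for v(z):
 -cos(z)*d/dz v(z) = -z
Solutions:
 v(z) = C1 + Integral(z/cos(z), z)


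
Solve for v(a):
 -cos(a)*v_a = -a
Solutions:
 v(a) = C1 + Integral(a/cos(a), a)


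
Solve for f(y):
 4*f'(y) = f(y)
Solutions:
 f(y) = C1*exp(y/4)


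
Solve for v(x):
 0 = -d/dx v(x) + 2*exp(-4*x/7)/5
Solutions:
 v(x) = C1 - 7*exp(-4*x/7)/10


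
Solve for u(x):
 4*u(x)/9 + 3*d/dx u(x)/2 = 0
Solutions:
 u(x) = C1*exp(-8*x/27)


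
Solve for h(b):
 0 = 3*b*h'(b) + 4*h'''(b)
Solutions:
 h(b) = C1 + Integral(C2*airyai(-6^(1/3)*b/2) + C3*airybi(-6^(1/3)*b/2), b)


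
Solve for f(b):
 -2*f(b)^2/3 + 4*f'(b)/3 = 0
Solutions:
 f(b) = -2/(C1 + b)


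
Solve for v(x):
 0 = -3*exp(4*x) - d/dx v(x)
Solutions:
 v(x) = C1 - 3*exp(4*x)/4


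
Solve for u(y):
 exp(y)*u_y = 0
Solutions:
 u(y) = C1


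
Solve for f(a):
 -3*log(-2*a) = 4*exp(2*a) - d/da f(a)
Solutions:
 f(a) = C1 + 3*a*log(-a) + 3*a*(-1 + log(2)) + 2*exp(2*a)


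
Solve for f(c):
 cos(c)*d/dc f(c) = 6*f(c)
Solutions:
 f(c) = C1*(sin(c)^3 + 3*sin(c)^2 + 3*sin(c) + 1)/(sin(c)^3 - 3*sin(c)^2 + 3*sin(c) - 1)


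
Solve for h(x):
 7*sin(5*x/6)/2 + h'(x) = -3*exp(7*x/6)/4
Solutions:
 h(x) = C1 - 9*exp(7*x/6)/14 + 21*cos(5*x/6)/5


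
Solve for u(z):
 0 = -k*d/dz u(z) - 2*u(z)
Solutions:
 u(z) = C1*exp(-2*z/k)


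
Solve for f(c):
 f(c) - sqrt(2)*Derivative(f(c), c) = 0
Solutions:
 f(c) = C1*exp(sqrt(2)*c/2)


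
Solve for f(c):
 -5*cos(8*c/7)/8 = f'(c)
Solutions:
 f(c) = C1 - 35*sin(8*c/7)/64


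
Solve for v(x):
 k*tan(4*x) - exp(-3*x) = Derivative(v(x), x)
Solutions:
 v(x) = C1 + k*log(tan(4*x)^2 + 1)/8 + exp(-3*x)/3


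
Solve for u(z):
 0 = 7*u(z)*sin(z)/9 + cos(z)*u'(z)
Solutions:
 u(z) = C1*cos(z)^(7/9)


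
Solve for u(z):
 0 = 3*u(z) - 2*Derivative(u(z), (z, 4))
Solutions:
 u(z) = C1*exp(-2^(3/4)*3^(1/4)*z/2) + C2*exp(2^(3/4)*3^(1/4)*z/2) + C3*sin(2^(3/4)*3^(1/4)*z/2) + C4*cos(2^(3/4)*3^(1/4)*z/2)


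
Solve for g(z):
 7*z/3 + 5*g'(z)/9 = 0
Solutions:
 g(z) = C1 - 21*z^2/10


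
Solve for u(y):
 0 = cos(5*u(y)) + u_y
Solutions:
 u(y) = -asin((C1 + exp(10*y))/(C1 - exp(10*y)))/5 + pi/5
 u(y) = asin((C1 + exp(10*y))/(C1 - exp(10*y)))/5


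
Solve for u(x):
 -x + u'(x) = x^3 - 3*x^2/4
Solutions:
 u(x) = C1 + x^4/4 - x^3/4 + x^2/2


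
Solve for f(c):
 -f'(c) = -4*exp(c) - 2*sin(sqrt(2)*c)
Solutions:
 f(c) = C1 + 4*exp(c) - sqrt(2)*cos(sqrt(2)*c)


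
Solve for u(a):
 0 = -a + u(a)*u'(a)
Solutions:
 u(a) = -sqrt(C1 + a^2)
 u(a) = sqrt(C1 + a^2)


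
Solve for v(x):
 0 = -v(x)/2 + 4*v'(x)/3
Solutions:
 v(x) = C1*exp(3*x/8)


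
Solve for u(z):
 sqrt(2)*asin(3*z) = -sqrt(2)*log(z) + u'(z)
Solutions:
 u(z) = C1 + sqrt(2)*z*(log(z) - 1) + sqrt(2)*(z*asin(3*z) + sqrt(1 - 9*z^2)/3)


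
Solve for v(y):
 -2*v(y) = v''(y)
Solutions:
 v(y) = C1*sin(sqrt(2)*y) + C2*cos(sqrt(2)*y)


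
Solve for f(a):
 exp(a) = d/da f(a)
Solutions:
 f(a) = C1 + exp(a)


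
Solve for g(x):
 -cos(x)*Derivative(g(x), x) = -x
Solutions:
 g(x) = C1 + Integral(x/cos(x), x)


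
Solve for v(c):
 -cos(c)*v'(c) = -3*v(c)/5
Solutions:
 v(c) = C1*(sin(c) + 1)^(3/10)/(sin(c) - 1)^(3/10)


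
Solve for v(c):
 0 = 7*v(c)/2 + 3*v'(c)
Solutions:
 v(c) = C1*exp(-7*c/6)


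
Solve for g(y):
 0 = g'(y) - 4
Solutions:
 g(y) = C1 + 4*y


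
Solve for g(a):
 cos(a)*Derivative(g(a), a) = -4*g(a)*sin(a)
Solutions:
 g(a) = C1*cos(a)^4


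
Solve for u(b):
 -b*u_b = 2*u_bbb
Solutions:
 u(b) = C1 + Integral(C2*airyai(-2^(2/3)*b/2) + C3*airybi(-2^(2/3)*b/2), b)


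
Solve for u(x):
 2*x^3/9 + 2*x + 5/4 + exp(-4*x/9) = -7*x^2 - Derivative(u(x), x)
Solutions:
 u(x) = C1 - x^4/18 - 7*x^3/3 - x^2 - 5*x/4 + 9*exp(-4*x/9)/4


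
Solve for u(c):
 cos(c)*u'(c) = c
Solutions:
 u(c) = C1 + Integral(c/cos(c), c)


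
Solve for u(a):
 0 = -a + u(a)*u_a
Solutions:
 u(a) = -sqrt(C1 + a^2)
 u(a) = sqrt(C1 + a^2)


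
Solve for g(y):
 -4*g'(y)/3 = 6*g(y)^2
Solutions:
 g(y) = 2/(C1 + 9*y)


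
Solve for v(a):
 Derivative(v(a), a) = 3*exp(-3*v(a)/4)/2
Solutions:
 v(a) = 4*log(C1 + 9*a/8)/3
 v(a) = 4*log((-3^(1/3) - 3^(5/6)*I)*(C1 + 3*a)^(1/3)/4)
 v(a) = 4*log((-3^(1/3) + 3^(5/6)*I)*(C1 + 3*a)^(1/3)/4)


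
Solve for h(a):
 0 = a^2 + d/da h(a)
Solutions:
 h(a) = C1 - a^3/3


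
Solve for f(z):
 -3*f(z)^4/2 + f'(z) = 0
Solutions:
 f(z) = 2^(1/3)*(-1/(C1 + 9*z))^(1/3)
 f(z) = 2^(1/3)*(-1/(C1 + 3*z))^(1/3)*(-3^(2/3) - 3*3^(1/6)*I)/6
 f(z) = 2^(1/3)*(-1/(C1 + 3*z))^(1/3)*(-3^(2/3) + 3*3^(1/6)*I)/6


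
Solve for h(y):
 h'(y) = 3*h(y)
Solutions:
 h(y) = C1*exp(3*y)


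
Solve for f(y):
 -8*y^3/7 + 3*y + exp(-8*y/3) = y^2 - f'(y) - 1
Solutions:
 f(y) = C1 + 2*y^4/7 + y^3/3 - 3*y^2/2 - y + 3*exp(-8*y/3)/8


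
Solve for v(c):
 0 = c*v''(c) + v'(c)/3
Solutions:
 v(c) = C1 + C2*c^(2/3)


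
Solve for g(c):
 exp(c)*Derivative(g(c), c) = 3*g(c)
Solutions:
 g(c) = C1*exp(-3*exp(-c))


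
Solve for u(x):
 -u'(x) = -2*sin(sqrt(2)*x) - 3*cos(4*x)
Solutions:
 u(x) = C1 + 3*sin(4*x)/4 - sqrt(2)*cos(sqrt(2)*x)


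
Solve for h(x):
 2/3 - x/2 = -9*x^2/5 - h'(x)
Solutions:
 h(x) = C1 - 3*x^3/5 + x^2/4 - 2*x/3


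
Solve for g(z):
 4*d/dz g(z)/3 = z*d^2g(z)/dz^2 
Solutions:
 g(z) = C1 + C2*z^(7/3)


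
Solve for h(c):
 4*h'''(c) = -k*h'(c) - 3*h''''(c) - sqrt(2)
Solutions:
 h(c) = C1 + C2*exp(-c*(2^(2/3)*(243*k + sqrt((243*k + 128)^2 - 16384) + 128)^(1/3) + 8 + 32*2^(1/3)/(243*k + sqrt((243*k + 128)^2 - 16384) + 128)^(1/3))/18) + C3*exp(c*(2^(2/3)*(243*k + sqrt((243*k + 128)^2 - 16384) + 128)^(1/3) - 2^(2/3)*sqrt(3)*I*(243*k + sqrt((243*k + 128)^2 - 16384) + 128)^(1/3) - 16 - 128*2^(1/3)/((-1 + sqrt(3)*I)*(243*k + sqrt((243*k + 128)^2 - 16384) + 128)^(1/3)))/36) + C4*exp(c*(2^(2/3)*(243*k + sqrt((243*k + 128)^2 - 16384) + 128)^(1/3) + 2^(2/3)*sqrt(3)*I*(243*k + sqrt((243*k + 128)^2 - 16384) + 128)^(1/3) - 16 + 128*2^(1/3)/((1 + sqrt(3)*I)*(243*k + sqrt((243*k + 128)^2 - 16384) + 128)^(1/3)))/36) - sqrt(2)*c/k


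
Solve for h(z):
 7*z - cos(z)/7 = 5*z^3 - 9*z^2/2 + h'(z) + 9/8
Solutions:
 h(z) = C1 - 5*z^4/4 + 3*z^3/2 + 7*z^2/2 - 9*z/8 - sin(z)/7


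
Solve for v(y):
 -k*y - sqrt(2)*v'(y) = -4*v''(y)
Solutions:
 v(y) = C1 + C2*exp(sqrt(2)*y/4) - sqrt(2)*k*y^2/4 - 2*k*y


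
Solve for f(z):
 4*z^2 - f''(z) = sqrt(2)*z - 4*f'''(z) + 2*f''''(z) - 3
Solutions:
 f(z) = C1 + C2*z + C3*exp(z*(1 - sqrt(2)/2)) + C4*exp(z*(sqrt(2)/2 + 1)) + z^4/3 + z^3*(32 - sqrt(2))/6 + z^2*(115/2 - 2*sqrt(2))


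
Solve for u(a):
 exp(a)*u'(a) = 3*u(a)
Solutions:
 u(a) = C1*exp(-3*exp(-a))


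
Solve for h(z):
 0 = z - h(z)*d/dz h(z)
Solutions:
 h(z) = -sqrt(C1 + z^2)
 h(z) = sqrt(C1 + z^2)


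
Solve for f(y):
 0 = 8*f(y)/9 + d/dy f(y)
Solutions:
 f(y) = C1*exp(-8*y/9)


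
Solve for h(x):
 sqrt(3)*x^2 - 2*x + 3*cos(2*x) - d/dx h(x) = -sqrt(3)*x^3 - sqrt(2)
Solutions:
 h(x) = C1 + sqrt(3)*x^4/4 + sqrt(3)*x^3/3 - x^2 + sqrt(2)*x + 3*sin(2*x)/2


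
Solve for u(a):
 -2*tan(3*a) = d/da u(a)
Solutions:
 u(a) = C1 + 2*log(cos(3*a))/3


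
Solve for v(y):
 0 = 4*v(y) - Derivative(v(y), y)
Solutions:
 v(y) = C1*exp(4*y)


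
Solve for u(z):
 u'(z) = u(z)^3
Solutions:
 u(z) = -sqrt(2)*sqrt(-1/(C1 + z))/2
 u(z) = sqrt(2)*sqrt(-1/(C1 + z))/2


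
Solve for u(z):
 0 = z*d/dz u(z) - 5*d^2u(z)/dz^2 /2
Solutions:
 u(z) = C1 + C2*erfi(sqrt(5)*z/5)


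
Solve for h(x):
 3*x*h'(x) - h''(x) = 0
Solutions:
 h(x) = C1 + C2*erfi(sqrt(6)*x/2)


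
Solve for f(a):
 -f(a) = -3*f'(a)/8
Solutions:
 f(a) = C1*exp(8*a/3)


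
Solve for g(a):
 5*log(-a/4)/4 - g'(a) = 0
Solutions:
 g(a) = C1 + 5*a*log(-a)/4 + 5*a*(-2*log(2) - 1)/4


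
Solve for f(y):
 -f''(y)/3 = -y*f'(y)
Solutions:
 f(y) = C1 + C2*erfi(sqrt(6)*y/2)


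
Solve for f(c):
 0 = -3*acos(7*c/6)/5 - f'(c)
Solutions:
 f(c) = C1 - 3*c*acos(7*c/6)/5 + 3*sqrt(36 - 49*c^2)/35


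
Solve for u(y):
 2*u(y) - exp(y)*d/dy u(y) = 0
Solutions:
 u(y) = C1*exp(-2*exp(-y))


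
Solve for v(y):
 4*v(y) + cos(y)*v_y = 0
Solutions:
 v(y) = C1*(sin(y)^2 - 2*sin(y) + 1)/(sin(y)^2 + 2*sin(y) + 1)


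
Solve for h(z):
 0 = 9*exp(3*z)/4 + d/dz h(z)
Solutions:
 h(z) = C1 - 3*exp(3*z)/4


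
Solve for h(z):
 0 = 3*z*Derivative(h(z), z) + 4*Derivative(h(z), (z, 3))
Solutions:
 h(z) = C1 + Integral(C2*airyai(-6^(1/3)*z/2) + C3*airybi(-6^(1/3)*z/2), z)


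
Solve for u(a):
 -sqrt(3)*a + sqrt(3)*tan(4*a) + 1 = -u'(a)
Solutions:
 u(a) = C1 + sqrt(3)*a^2/2 - a + sqrt(3)*log(cos(4*a))/4


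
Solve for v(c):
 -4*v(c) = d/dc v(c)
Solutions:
 v(c) = C1*exp(-4*c)


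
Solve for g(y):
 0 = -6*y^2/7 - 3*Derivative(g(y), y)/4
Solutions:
 g(y) = C1 - 8*y^3/21


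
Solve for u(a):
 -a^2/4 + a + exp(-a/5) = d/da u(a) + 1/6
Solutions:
 u(a) = C1 - a^3/12 + a^2/2 - a/6 - 5*exp(-a/5)


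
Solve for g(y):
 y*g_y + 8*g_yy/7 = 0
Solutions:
 g(y) = C1 + C2*erf(sqrt(7)*y/4)


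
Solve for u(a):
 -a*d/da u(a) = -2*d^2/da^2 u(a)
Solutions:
 u(a) = C1 + C2*erfi(a/2)


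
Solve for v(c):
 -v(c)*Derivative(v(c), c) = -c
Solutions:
 v(c) = -sqrt(C1 + c^2)
 v(c) = sqrt(C1 + c^2)


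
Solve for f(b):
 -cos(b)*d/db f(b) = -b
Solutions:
 f(b) = C1 + Integral(b/cos(b), b)


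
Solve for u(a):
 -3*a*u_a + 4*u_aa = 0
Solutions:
 u(a) = C1 + C2*erfi(sqrt(6)*a/4)


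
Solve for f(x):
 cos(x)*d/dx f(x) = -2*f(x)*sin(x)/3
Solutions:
 f(x) = C1*cos(x)^(2/3)


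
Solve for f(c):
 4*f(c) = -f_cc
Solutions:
 f(c) = C1*sin(2*c) + C2*cos(2*c)


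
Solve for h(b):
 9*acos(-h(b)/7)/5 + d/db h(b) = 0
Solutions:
 Integral(1/acos(-_y/7), (_y, h(b))) = C1 - 9*b/5


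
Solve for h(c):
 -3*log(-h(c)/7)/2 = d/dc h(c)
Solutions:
 2*Integral(1/(log(-_y) - log(7)), (_y, h(c)))/3 = C1 - c


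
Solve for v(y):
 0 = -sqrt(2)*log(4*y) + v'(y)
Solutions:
 v(y) = C1 + sqrt(2)*y*log(y) - sqrt(2)*y + 2*sqrt(2)*y*log(2)


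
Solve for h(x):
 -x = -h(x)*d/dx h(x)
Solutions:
 h(x) = -sqrt(C1 + x^2)
 h(x) = sqrt(C1 + x^2)


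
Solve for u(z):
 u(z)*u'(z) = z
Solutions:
 u(z) = -sqrt(C1 + z^2)
 u(z) = sqrt(C1 + z^2)


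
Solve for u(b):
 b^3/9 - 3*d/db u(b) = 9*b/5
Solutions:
 u(b) = C1 + b^4/108 - 3*b^2/10


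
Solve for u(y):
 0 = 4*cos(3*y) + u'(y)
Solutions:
 u(y) = C1 - 4*sin(3*y)/3


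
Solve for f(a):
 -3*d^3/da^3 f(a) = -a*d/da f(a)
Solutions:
 f(a) = C1 + Integral(C2*airyai(3^(2/3)*a/3) + C3*airybi(3^(2/3)*a/3), a)


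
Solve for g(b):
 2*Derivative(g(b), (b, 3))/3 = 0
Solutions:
 g(b) = C1 + C2*b + C3*b^2


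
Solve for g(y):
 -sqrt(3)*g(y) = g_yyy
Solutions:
 g(y) = C3*exp(-3^(1/6)*y) + (C1*sin(3^(2/3)*y/2) + C2*cos(3^(2/3)*y/2))*exp(3^(1/6)*y/2)


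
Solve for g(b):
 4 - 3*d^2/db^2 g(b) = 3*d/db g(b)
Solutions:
 g(b) = C1 + C2*exp(-b) + 4*b/3


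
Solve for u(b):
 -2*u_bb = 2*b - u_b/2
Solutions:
 u(b) = C1 + C2*exp(b/4) + 2*b^2 + 16*b


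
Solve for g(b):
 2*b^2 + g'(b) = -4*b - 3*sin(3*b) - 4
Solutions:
 g(b) = C1 - 2*b^3/3 - 2*b^2 - 4*b + cos(3*b)


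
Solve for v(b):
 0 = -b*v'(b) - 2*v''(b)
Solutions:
 v(b) = C1 + C2*erf(b/2)


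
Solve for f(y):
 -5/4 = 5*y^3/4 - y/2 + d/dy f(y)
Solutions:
 f(y) = C1 - 5*y^4/16 + y^2/4 - 5*y/4


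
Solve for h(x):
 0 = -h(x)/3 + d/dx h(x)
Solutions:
 h(x) = C1*exp(x/3)


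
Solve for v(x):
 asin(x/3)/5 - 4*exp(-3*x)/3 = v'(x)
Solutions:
 v(x) = C1 + x*asin(x/3)/5 + sqrt(9 - x^2)/5 + 4*exp(-3*x)/9


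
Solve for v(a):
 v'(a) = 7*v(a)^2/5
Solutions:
 v(a) = -5/(C1 + 7*a)


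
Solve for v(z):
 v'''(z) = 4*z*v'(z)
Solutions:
 v(z) = C1 + Integral(C2*airyai(2^(2/3)*z) + C3*airybi(2^(2/3)*z), z)


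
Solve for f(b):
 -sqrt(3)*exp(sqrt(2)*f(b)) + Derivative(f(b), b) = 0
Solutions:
 f(b) = sqrt(2)*(2*log(-1/(C1 + sqrt(3)*b)) - log(2))/4


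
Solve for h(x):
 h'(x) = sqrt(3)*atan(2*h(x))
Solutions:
 Integral(1/atan(2*_y), (_y, h(x))) = C1 + sqrt(3)*x


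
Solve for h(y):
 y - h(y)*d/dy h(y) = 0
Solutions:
 h(y) = -sqrt(C1 + y^2)
 h(y) = sqrt(C1 + y^2)


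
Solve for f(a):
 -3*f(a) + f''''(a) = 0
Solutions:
 f(a) = C1*exp(-3^(1/4)*a) + C2*exp(3^(1/4)*a) + C3*sin(3^(1/4)*a) + C4*cos(3^(1/4)*a)


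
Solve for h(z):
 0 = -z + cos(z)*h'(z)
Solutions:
 h(z) = C1 + Integral(z/cos(z), z)


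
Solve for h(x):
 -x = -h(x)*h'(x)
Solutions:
 h(x) = -sqrt(C1 + x^2)
 h(x) = sqrt(C1 + x^2)


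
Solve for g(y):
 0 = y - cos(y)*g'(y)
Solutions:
 g(y) = C1 + Integral(y/cos(y), y)


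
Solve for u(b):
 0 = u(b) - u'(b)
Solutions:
 u(b) = C1*exp(b)


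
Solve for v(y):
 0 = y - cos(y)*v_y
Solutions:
 v(y) = C1 + Integral(y/cos(y), y)


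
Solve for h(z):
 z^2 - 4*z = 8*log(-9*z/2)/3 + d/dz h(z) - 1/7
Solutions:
 h(z) = C1 + z^3/3 - 2*z^2 - 8*z*log(-z)/3 + z*(-6*log(3) + 2*log(6)/3 + 2*log(2) + 59/21)


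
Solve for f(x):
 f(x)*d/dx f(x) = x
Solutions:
 f(x) = -sqrt(C1 + x^2)
 f(x) = sqrt(C1 + x^2)


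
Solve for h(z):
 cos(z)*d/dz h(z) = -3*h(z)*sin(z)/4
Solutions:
 h(z) = C1*cos(z)^(3/4)


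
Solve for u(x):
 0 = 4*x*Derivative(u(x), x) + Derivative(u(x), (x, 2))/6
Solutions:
 u(x) = C1 + C2*erf(2*sqrt(3)*x)


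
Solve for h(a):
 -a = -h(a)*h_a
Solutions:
 h(a) = -sqrt(C1 + a^2)
 h(a) = sqrt(C1 + a^2)


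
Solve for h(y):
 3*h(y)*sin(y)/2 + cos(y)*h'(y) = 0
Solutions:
 h(y) = C1*cos(y)^(3/2)


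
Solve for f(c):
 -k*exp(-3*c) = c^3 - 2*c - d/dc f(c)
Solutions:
 f(c) = C1 + c^4/4 - c^2 - k*exp(-3*c)/3


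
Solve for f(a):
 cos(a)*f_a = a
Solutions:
 f(a) = C1 + Integral(a/cos(a), a)


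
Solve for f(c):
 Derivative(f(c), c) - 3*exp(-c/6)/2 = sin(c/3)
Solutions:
 f(c) = C1 - 3*cos(c/3) - 9*exp(-c/6)


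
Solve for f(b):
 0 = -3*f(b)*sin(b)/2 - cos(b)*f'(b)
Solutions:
 f(b) = C1*cos(b)^(3/2)


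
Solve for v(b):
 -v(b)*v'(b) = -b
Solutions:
 v(b) = -sqrt(C1 + b^2)
 v(b) = sqrt(C1 + b^2)


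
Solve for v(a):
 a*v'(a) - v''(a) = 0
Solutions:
 v(a) = C1 + C2*erfi(sqrt(2)*a/2)


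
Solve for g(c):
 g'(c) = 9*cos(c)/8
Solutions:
 g(c) = C1 + 9*sin(c)/8


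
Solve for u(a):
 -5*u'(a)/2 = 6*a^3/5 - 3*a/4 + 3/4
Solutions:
 u(a) = C1 - 3*a^4/25 + 3*a^2/20 - 3*a/10


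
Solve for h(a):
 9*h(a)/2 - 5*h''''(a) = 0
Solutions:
 h(a) = C1*exp(-10^(3/4)*sqrt(3)*a/10) + C2*exp(10^(3/4)*sqrt(3)*a/10) + C3*sin(10^(3/4)*sqrt(3)*a/10) + C4*cos(10^(3/4)*sqrt(3)*a/10)


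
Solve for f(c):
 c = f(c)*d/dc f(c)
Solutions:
 f(c) = -sqrt(C1 + c^2)
 f(c) = sqrt(C1 + c^2)


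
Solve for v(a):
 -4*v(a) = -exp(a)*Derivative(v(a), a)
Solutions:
 v(a) = C1*exp(-4*exp(-a))


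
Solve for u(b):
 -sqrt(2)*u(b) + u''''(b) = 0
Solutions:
 u(b) = C1*exp(-2^(1/8)*b) + C2*exp(2^(1/8)*b) + C3*sin(2^(1/8)*b) + C4*cos(2^(1/8)*b)


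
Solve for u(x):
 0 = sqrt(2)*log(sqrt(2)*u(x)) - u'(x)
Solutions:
 -sqrt(2)*Integral(1/(2*log(_y) + log(2)), (_y, u(x))) = C1 - x


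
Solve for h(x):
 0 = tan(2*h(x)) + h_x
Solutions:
 h(x) = -asin(C1*exp(-2*x))/2 + pi/2
 h(x) = asin(C1*exp(-2*x))/2


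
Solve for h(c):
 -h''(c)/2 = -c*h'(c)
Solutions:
 h(c) = C1 + C2*erfi(c)


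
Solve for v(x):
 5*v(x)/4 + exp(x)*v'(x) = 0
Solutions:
 v(x) = C1*exp(5*exp(-x)/4)


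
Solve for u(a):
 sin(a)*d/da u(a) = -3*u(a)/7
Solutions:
 u(a) = C1*(cos(a) + 1)^(3/14)/(cos(a) - 1)^(3/14)


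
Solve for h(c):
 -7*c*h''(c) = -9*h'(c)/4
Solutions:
 h(c) = C1 + C2*c^(37/28)


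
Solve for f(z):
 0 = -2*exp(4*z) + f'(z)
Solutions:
 f(z) = C1 + exp(4*z)/2


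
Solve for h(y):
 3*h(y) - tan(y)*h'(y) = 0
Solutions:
 h(y) = C1*sin(y)^3


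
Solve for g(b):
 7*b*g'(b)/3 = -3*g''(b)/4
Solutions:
 g(b) = C1 + C2*erf(sqrt(14)*b/3)


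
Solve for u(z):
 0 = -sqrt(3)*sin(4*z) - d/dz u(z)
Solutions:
 u(z) = C1 + sqrt(3)*cos(4*z)/4


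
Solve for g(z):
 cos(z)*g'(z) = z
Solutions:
 g(z) = C1 + Integral(z/cos(z), z)


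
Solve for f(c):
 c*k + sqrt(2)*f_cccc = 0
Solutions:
 f(c) = C1 + C2*c + C3*c^2 + C4*c^3 - sqrt(2)*c^5*k/240


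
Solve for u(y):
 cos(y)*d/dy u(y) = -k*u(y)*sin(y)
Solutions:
 u(y) = C1*exp(k*log(cos(y)))


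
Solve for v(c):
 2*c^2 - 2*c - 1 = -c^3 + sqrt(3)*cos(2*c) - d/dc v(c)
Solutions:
 v(c) = C1 - c^4/4 - 2*c^3/3 + c^2 + c + sqrt(3)*sin(2*c)/2


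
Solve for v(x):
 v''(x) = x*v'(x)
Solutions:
 v(x) = C1 + C2*erfi(sqrt(2)*x/2)


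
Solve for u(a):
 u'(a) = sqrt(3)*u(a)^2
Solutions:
 u(a) = -1/(C1 + sqrt(3)*a)


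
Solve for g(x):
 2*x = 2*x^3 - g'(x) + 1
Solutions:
 g(x) = C1 + x^4/2 - x^2 + x


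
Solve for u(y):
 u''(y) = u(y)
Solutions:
 u(y) = C1*exp(-y) + C2*exp(y)


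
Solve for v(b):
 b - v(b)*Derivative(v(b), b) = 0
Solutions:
 v(b) = -sqrt(C1 + b^2)
 v(b) = sqrt(C1 + b^2)


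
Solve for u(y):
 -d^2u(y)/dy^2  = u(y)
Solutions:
 u(y) = C1*sin(y) + C2*cos(y)


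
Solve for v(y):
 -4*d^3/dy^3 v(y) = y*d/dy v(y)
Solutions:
 v(y) = C1 + Integral(C2*airyai(-2^(1/3)*y/2) + C3*airybi(-2^(1/3)*y/2), y)


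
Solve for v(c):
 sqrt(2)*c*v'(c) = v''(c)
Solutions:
 v(c) = C1 + C2*erfi(2^(3/4)*c/2)


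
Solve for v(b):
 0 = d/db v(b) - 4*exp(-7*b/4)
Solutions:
 v(b) = C1 - 16*exp(-7*b/4)/7


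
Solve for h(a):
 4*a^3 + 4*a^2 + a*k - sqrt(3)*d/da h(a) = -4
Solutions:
 h(a) = C1 + sqrt(3)*a^4/3 + 4*sqrt(3)*a^3/9 + sqrt(3)*a^2*k/6 + 4*sqrt(3)*a/3


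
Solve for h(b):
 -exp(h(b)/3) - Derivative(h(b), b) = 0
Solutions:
 h(b) = 3*log(1/(C1 + b)) + 3*log(3)


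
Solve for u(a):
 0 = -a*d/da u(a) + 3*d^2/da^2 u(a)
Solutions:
 u(a) = C1 + C2*erfi(sqrt(6)*a/6)


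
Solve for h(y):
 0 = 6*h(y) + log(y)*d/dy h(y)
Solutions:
 h(y) = C1*exp(-6*li(y))


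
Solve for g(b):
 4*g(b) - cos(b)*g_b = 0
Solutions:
 g(b) = C1*(sin(b)^2 + 2*sin(b) + 1)/(sin(b)^2 - 2*sin(b) + 1)


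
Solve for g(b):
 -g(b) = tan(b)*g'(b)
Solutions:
 g(b) = C1/sin(b)


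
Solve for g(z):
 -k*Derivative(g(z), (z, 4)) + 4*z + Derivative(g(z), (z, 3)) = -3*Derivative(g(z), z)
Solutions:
 g(z) = C1 + C2*exp(z*(-(sqrt(((81 + 2/k^2)^2 - 4/k^4)/k^2)/2 - 81/(2*k) - 1/k^3)^(1/3) + 1/k - 1/(k^2*(sqrt(((81 + 2/k^2)^2 - 4/k^4)/k^2)/2 - 81/(2*k) - 1/k^3)^(1/3)))/3) + C3*exp(z*((sqrt(((81 + 2/k^2)^2 - 4/k^4)/k^2)/2 - 81/(2*k) - 1/k^3)^(1/3) - sqrt(3)*I*(sqrt(((81 + 2/k^2)^2 - 4/k^4)/k^2)/2 - 81/(2*k) - 1/k^3)^(1/3) + 2/k - 4/(k^2*(-1 + sqrt(3)*I)*(sqrt(((81 + 2/k^2)^2 - 4/k^4)/k^2)/2 - 81/(2*k) - 1/k^3)^(1/3)))/6) + C4*exp(z*((sqrt(((81 + 2/k^2)^2 - 4/k^4)/k^2)/2 - 81/(2*k) - 1/k^3)^(1/3) + sqrt(3)*I*(sqrt(((81 + 2/k^2)^2 - 4/k^4)/k^2)/2 - 81/(2*k) - 1/k^3)^(1/3) + 2/k + 4/(k^2*(1 + sqrt(3)*I)*(sqrt(((81 + 2/k^2)^2 - 4/k^4)/k^2)/2 - 81/(2*k) - 1/k^3)^(1/3)))/6) - 2*z^2/3


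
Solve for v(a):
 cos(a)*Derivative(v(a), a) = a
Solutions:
 v(a) = C1 + Integral(a/cos(a), a)


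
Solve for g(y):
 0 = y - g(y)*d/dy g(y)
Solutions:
 g(y) = -sqrt(C1 + y^2)
 g(y) = sqrt(C1 + y^2)


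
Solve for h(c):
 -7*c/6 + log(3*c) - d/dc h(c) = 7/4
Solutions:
 h(c) = C1 - 7*c^2/12 + c*log(c) - 11*c/4 + c*log(3)


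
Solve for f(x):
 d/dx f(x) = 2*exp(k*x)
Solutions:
 f(x) = C1 + 2*exp(k*x)/k


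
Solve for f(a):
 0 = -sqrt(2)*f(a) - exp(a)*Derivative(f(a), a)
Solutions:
 f(a) = C1*exp(sqrt(2)*exp(-a))


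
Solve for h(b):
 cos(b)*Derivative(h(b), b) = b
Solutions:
 h(b) = C1 + Integral(b/cos(b), b)


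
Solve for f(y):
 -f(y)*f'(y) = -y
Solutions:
 f(y) = -sqrt(C1 + y^2)
 f(y) = sqrt(C1 + y^2)


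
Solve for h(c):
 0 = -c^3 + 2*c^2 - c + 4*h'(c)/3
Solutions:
 h(c) = C1 + 3*c^4/16 - c^3/2 + 3*c^2/8


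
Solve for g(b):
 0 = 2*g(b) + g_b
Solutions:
 g(b) = C1*exp(-2*b)


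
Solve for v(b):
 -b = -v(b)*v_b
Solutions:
 v(b) = -sqrt(C1 + b^2)
 v(b) = sqrt(C1 + b^2)


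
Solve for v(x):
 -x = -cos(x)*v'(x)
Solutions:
 v(x) = C1 + Integral(x/cos(x), x)


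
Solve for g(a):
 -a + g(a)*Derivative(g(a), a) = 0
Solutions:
 g(a) = -sqrt(C1 + a^2)
 g(a) = sqrt(C1 + a^2)


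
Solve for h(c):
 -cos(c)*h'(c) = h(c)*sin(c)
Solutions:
 h(c) = C1*cos(c)


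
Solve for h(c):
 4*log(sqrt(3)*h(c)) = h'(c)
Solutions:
 -Integral(1/(2*log(_y) + log(3)), (_y, h(c)))/2 = C1 - c


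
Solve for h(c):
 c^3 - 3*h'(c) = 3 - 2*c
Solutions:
 h(c) = C1 + c^4/12 + c^2/3 - c


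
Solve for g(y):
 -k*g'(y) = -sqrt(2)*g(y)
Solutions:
 g(y) = C1*exp(sqrt(2)*y/k)


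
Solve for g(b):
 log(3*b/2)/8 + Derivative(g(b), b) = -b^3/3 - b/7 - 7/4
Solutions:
 g(b) = C1 - b^4/12 - b^2/14 - b*log(b)/8 - 13*b/8 - b*log(3)/8 + b*log(2)/8


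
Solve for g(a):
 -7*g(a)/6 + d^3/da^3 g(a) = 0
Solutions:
 g(a) = C3*exp(6^(2/3)*7^(1/3)*a/6) + (C1*sin(2^(2/3)*3^(1/6)*7^(1/3)*a/4) + C2*cos(2^(2/3)*3^(1/6)*7^(1/3)*a/4))*exp(-6^(2/3)*7^(1/3)*a/12)


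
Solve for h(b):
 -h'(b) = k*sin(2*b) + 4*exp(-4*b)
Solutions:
 h(b) = C1 + k*cos(2*b)/2 + exp(-4*b)


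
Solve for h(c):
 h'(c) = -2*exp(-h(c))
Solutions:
 h(c) = log(C1 - 2*c)


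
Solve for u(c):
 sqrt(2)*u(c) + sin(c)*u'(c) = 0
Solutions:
 u(c) = C1*(cos(c) + 1)^(sqrt(2)/2)/(cos(c) - 1)^(sqrt(2)/2)


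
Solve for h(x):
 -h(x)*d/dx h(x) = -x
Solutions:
 h(x) = -sqrt(C1 + x^2)
 h(x) = sqrt(C1 + x^2)


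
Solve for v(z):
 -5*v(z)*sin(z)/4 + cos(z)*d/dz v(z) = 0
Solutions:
 v(z) = C1/cos(z)^(5/4)


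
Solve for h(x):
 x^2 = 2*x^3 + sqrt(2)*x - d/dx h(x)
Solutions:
 h(x) = C1 + x^4/2 - x^3/3 + sqrt(2)*x^2/2


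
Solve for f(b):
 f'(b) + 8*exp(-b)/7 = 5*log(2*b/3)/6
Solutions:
 f(b) = C1 + 5*b*log(b)/6 + 5*b*(-log(3) - 1 + log(2))/6 + 8*exp(-b)/7


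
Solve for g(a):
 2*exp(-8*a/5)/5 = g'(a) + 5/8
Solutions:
 g(a) = C1 - 5*a/8 - exp(-8*a/5)/4


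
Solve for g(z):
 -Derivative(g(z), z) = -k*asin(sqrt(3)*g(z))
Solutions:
 Integral(1/asin(sqrt(3)*_y), (_y, g(z))) = C1 + k*z


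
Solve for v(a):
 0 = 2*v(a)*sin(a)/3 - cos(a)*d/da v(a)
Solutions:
 v(a) = C1/cos(a)^(2/3)


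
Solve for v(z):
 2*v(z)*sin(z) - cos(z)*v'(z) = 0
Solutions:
 v(z) = C1/cos(z)^2


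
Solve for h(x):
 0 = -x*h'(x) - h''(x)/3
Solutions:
 h(x) = C1 + C2*erf(sqrt(6)*x/2)


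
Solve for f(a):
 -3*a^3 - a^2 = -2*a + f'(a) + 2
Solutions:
 f(a) = C1 - 3*a^4/4 - a^3/3 + a^2 - 2*a


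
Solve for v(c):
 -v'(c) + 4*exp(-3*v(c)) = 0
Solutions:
 v(c) = log(C1 + 12*c)/3
 v(c) = log((-3^(1/3) - 3^(5/6)*I)*(C1 + 4*c)^(1/3)/2)
 v(c) = log((-3^(1/3) + 3^(5/6)*I)*(C1 + 4*c)^(1/3)/2)


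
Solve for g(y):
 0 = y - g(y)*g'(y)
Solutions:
 g(y) = -sqrt(C1 + y^2)
 g(y) = sqrt(C1 + y^2)


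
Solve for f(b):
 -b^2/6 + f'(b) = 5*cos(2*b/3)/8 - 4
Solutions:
 f(b) = C1 + b^3/18 - 4*b + 15*sin(2*b/3)/16


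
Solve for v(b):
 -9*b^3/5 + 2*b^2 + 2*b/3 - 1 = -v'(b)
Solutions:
 v(b) = C1 + 9*b^4/20 - 2*b^3/3 - b^2/3 + b


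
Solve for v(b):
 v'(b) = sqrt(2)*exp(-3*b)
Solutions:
 v(b) = C1 - sqrt(2)*exp(-3*b)/3


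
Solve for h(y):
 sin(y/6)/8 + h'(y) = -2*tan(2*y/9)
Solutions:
 h(y) = C1 + 9*log(cos(2*y/9)) + 3*cos(y/6)/4


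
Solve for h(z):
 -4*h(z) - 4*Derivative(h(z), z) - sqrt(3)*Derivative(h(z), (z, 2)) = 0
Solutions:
 h(z) = (C1*sin(2*sqrt(3)*z*sqrt(-1 + sqrt(3))/3) + C2*cos(2*sqrt(3)*z*sqrt(-1 + sqrt(3))/3))*exp(-2*sqrt(3)*z/3)


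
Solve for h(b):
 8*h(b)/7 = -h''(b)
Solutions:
 h(b) = C1*sin(2*sqrt(14)*b/7) + C2*cos(2*sqrt(14)*b/7)


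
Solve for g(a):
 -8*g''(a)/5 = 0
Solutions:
 g(a) = C1 + C2*a


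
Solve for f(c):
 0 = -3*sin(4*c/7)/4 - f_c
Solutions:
 f(c) = C1 + 21*cos(4*c/7)/16


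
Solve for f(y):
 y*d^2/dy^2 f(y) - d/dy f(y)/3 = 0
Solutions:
 f(y) = C1 + C2*y^(4/3)
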